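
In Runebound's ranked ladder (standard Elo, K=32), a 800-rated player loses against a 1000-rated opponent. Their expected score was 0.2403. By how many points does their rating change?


Elo update: delta = K * (S - Ea), where S = 0 (loses)
S - Ea = 0 - 0.2403 = -0.2403
Rating change = 32 * -0.2403
= -7.69

-7.69 rating points


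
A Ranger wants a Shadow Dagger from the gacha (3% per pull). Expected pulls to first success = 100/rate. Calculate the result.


Expected pulls for a geometric distribution = 1/p = 100 / rate%
= 100 / 3
= 33.33

33.33 pulls


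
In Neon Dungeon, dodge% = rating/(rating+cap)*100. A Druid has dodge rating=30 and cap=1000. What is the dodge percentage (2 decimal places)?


dodge% = 30 / (30 + 1000) * 100
= 30 / 1030 * 100
= 0.029126 * 100
= 2.91%

2.91%


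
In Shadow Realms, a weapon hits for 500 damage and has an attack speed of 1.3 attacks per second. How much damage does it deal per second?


DPS = damage * attack_speed
= 500 * 1.3
= 650.0

650.0 DPS


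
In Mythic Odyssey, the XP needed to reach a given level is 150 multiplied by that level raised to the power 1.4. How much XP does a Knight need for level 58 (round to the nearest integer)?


XP = 150 * level^1.4
Substitute level = 58:
XP = 150 * 58^1.4
= 150 * 294.3061
= 44146

44146 XP


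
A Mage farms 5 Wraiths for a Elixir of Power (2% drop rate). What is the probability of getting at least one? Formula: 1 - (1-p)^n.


P(at least one) = 1 - P(none) = 1 - (1-p)^n
p = 2/100 = 0.02
1 - p = 0.98
(1 - p)^5 = 0.98^5 = 0.903921
P(at least one) = 1 - 0.903921 = 0.0961

0.0961


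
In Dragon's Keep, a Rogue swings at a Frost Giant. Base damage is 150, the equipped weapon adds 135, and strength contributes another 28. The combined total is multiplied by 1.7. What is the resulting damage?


Sum base + weapon + str = 150 + 135 + 28 = 313
Multiply by 1.7:
313 * 1.7 = 532.1

532.1 damage


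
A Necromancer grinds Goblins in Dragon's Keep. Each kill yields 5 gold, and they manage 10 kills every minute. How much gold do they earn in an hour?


Gold per minute = 5 * 10 = 50
Gold per hour = 50 * 60 = 3000

3000 gold/hour


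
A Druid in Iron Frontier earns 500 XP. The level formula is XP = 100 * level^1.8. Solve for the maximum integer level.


XP = 100 * level^1.8, so level = (XP / 100)^(1/1.8)
= (500 / 100)^(1/1.8)
= 5.0^0.5556
= 2.4452
Floor: level = 2

level 2


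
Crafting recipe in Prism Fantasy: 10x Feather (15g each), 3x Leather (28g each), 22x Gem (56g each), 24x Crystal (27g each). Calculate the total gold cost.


Cost breakdown:
  Feather: 10 * 15 = 150
  Leather: 3 * 28 = 84
  Gem: 22 * 56 = 1232
  Crystal: 24 * 27 = 648
Total = 150 + 84 + 1232 + 648 = 2114

2114 gold


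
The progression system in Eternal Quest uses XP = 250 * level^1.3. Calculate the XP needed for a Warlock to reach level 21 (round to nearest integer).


XP = 250 * level^1.3
Substitute level = 21:
XP = 250 * 21^1.3
= 250 * 52.3462
= 13087

13087 XP


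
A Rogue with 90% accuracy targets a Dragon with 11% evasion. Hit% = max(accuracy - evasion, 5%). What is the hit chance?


accuracy - evasion = 90 - 11 = 79
Apply floor: max(79, 5) = 79
Hit chance = 79%

79%


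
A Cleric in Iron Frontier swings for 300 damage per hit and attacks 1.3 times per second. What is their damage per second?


DPS = damage * attack_speed
= 300 * 1.3
= 390.0

390.0 DPS


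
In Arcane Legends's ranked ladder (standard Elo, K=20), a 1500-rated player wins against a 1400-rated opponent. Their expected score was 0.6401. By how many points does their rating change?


Elo update: delta = K * (S - Ea), where S = 1 (wins)
S - Ea = 1 - 0.6401 = 0.3599
Rating change = 20 * 0.3599
= 7.20

7.20 rating points


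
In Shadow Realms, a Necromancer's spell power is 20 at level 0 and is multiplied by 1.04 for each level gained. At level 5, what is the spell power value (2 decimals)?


value = base * growth^level
= 20 * 1.04^5
= 20 * 1.216653
= 24.33

24.33 spell power


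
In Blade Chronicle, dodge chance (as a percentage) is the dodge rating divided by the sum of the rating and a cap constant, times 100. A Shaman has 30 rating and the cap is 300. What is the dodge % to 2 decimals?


dodge% = 30 / (30 + 300) * 100
= 30 / 330 * 100
= 0.090909 * 100
= 9.09%

9.09%


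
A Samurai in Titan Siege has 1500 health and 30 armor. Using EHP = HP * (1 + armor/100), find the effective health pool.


EHP = 1500 * (1 + 30/100)
= 1500 * (1 + 0.3)
= 1500 * 1.3
= 1950.0

1950.0 EHP


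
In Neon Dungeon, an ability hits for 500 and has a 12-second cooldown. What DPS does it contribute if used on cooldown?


DPS = damage / cooldown
= 500 / 12
= 41.67

41.67 DPS


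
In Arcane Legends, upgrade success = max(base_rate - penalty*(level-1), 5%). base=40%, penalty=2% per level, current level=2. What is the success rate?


raw_rate = 40 - 2 * (2 - 1)
= 40 - 2 * 1
= 40 - 2
= 38
Apply floor: max(38, 5) = 38%

38%


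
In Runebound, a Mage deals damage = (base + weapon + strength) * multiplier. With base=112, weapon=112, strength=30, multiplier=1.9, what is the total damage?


Sum base + weapon + str = 112 + 112 + 30 = 254
Multiply by 1.9:
254 * 1.9 = 482.6

482.6 damage


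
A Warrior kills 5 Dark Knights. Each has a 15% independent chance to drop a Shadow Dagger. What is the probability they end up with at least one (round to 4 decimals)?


P(at least one) = 1 - P(none) = 1 - (1-p)^n
p = 15/100 = 0.15
1 - p = 0.85
(1 - p)^5 = 0.85^5 = 0.443705
P(at least one) = 1 - 0.443705 = 0.5563

0.5563


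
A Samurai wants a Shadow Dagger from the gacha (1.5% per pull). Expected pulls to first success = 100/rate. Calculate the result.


Expected pulls for a geometric distribution = 1/p = 100 / rate%
= 100 / 1.5
= 66.67

66.67 pulls


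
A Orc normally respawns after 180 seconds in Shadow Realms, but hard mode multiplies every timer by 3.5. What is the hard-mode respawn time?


Respawn time = base * multiplier
= 180 * 3.5
= 630.0 seconds

630.0 seconds


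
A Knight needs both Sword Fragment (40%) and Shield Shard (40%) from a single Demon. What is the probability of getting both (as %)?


For independent events, P(both) = P(A) * P(B)
= 40% * 40%
= 1600 / 100 %
= 16.0%

16.0%


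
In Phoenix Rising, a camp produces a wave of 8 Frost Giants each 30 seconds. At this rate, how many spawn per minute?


Spawns per minute = count * (60 / interval)
= 8 * (60 / 30)
= 8 * 2.0
= 16.0

16.0 per minute


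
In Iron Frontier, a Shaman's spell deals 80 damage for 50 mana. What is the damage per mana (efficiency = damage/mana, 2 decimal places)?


Efficiency = damage / mana
= 80 / 50
= 1.60

1.60 dmg/mana


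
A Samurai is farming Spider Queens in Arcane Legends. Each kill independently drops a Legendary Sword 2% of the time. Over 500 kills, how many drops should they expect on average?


Expected drops = kills * (drop_rate / 100)
= 500 * (2 / 100)
= 500 * 0.02
= 10.0

10.0 drops


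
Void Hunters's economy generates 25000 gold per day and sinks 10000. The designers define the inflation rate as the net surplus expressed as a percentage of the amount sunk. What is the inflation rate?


Net gold = 25000 - 10000 = 15000
Inflation rate = net / sunk * 100 = 15000 / 10000 * 100
= 1.5 * 100
= 150.00%

150.00%


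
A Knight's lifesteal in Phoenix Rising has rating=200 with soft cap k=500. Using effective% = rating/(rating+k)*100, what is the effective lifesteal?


effective% = rating / (rating + k) * 100
= 200 / (200 + 500) * 100
= 200 / 700 * 100
= 0.285714 * 100
= 28.57%

28.57%


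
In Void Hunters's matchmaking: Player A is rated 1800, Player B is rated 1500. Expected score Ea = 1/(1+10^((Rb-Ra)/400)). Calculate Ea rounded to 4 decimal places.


Elo expected score: Ea = 1/(1 + 10^((Rb-Ra)/400))
Rb - Ra = 1500 - 1800 = -300
(Rb-Ra)/400 = -300/400 = -0.75
10^-0.75 = 0.177828
Ea = 1/(1 + 0.177828) = 1/1.177828 = 0.8490

0.8490


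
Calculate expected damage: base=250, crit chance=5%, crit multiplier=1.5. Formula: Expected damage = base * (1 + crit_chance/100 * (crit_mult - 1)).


E[dmg] = base * (1 + crit_chance * (crit_mult - 1))
cc as decimal = 5/100 = 0.05
cm - 1 = 1.5 - 1 = 0.5
Bonus factor = 0.05 * 0.5 = 0.025
Total multiplier = 1 + 0.025 = 1.025
Expected damage = 250 * 1.025 = 256.25

256.25 damage


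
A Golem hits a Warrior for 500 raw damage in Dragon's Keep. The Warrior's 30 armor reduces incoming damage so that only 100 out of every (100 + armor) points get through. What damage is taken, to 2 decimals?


actual = 500 * 100 / (100 + 30)
= 500 * 100 / 130
= 50000 / 130
= 384.62

384.62 damage


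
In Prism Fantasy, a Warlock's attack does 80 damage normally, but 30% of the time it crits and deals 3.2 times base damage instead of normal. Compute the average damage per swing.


E[dmg] = base * (1 + crit_chance * (crit_mult - 1))
cc as decimal = 30/100 = 0.3
cm - 1 = 3.2 - 1 = 2.2
Bonus factor = 0.3 * 2.2 = 0.66
Total multiplier = 1 + 0.66 = 1.66
Expected damage = 80 * 1.66 = 132.80

132.80 damage


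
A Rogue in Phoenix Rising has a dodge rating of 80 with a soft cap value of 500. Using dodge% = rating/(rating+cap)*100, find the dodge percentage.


dodge% = 80 / (80 + 500) * 100
= 80 / 580 * 100
= 0.137931 * 100
= 13.79%

13.79%


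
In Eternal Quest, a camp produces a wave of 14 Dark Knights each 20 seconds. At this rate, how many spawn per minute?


Spawns per minute = count * (60 / interval)
= 14 * (60 / 20)
= 14 * 3.0
= 42.0

42.0 per minute


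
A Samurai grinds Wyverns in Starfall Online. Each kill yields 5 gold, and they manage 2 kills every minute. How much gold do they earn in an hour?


Gold per minute = 5 * 2 = 10
Gold per hour = 10 * 60 = 600

600 gold/hour


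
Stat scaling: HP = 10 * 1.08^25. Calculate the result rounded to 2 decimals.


value = base * growth^level
= 10 * 1.08^25
= 10 * 6.848475
= 68.48

68.48 HP


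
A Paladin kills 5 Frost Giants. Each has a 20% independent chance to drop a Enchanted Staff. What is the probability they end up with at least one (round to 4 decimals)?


P(at least one) = 1 - P(none) = 1 - (1-p)^n
p = 20/100 = 0.2
1 - p = 0.8
(1 - p)^5 = 0.8^5 = 0.327680
P(at least one) = 1 - 0.327680 = 0.6723

0.6723


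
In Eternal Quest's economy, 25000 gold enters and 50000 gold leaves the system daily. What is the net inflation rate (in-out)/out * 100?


Net gold = 25000 - 50000 = -25000
Inflation rate = net / sunk * 100 = -25000 / 50000 * 100
= -0.5 * 100
= -50.00%

-50.00%


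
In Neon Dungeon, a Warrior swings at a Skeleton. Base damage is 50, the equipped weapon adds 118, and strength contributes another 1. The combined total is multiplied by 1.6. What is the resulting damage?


Sum base + weapon + str = 50 + 118 + 1 = 169
Multiply by 1.6:
169 * 1.6 = 270.4

270.4 damage


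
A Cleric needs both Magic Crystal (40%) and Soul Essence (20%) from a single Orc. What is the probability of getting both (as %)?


For independent events, P(both) = P(A) * P(B)
= 40% * 20%
= 800 / 100 %
= 8.0%

8.0%


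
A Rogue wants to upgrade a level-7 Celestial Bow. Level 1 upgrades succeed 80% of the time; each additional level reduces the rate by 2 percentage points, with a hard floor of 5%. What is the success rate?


raw_rate = 80 - 2 * (7 - 1)
= 80 - 2 * 6
= 80 - 12
= 68
Apply floor: max(68, 5) = 68%

68%


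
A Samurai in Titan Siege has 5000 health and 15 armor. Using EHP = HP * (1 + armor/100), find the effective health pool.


EHP = 5000 * (1 + 15/100)
= 5000 * (1 + 0.15)
= 5000 * 1.15
= 5750.0

5750.0 EHP


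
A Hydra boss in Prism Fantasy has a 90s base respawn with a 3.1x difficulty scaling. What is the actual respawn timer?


Respawn time = base * multiplier
= 90 * 3.1
= 279.0 seconds

279.0 seconds


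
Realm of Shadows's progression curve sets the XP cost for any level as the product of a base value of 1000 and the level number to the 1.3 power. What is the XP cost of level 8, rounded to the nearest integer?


XP = 1000 * level^1.3
Substitute level = 8:
XP = 1000 * 8^1.3
= 1000 * 14.9285
= 14929

14929 XP


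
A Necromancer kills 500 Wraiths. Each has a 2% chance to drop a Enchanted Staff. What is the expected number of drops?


Expected drops = kills * (drop_rate / 100)
= 500 * (2 / 100)
= 500 * 0.02
= 10.0

10.0 drops


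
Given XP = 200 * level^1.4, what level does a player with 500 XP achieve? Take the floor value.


XP = 200 * level^1.4, so level = (XP / 200)^(1/1.4)
= (500 / 200)^(1/1.4)
= 2.5^0.7143
= 1.9242
Floor: level = 1

level 1


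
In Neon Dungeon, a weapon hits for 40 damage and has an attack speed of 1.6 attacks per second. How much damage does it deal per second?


DPS = damage * attack_speed
= 40 * 1.6
= 64.0

64.0 DPS


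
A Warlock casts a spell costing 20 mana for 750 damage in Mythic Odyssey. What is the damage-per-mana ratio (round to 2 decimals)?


Efficiency = damage / mana
= 750 / 20
= 37.50

37.50 dmg/mana


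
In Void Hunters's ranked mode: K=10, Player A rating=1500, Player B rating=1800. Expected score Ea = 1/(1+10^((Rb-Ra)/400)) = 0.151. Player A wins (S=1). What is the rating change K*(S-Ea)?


Elo update: delta = K * (S - Ea), where S = 1 (wins)
S - Ea = 1 - 0.151 = 0.849
Rating change = 10 * 0.849
= 8.49

8.49 rating points


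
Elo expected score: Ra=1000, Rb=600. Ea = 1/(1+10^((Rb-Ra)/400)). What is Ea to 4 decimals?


Elo expected score: Ea = 1/(1 + 10^((Rb-Ra)/400))
Rb - Ra = 600 - 1000 = -400
(Rb-Ra)/400 = -400/400 = -1.0
10^-1.0 = 0.1
Ea = 1/(1 + 0.1) = 1/1.1 = 0.9091

0.9091


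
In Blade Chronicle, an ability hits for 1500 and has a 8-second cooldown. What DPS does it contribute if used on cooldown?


DPS = damage / cooldown
= 1500 / 8
= 187.50

187.50 DPS


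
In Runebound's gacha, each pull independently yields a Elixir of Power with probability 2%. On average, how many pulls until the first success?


Expected pulls for a geometric distribution = 1/p = 100 / rate%
= 100 / 2
= 50.0

50.0 pulls


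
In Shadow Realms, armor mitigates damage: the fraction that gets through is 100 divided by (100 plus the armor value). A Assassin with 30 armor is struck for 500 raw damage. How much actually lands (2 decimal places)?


actual = 500 * 100 / (100 + 30)
= 500 * 100 / 130
= 50000 / 130
= 384.62

384.62 damage


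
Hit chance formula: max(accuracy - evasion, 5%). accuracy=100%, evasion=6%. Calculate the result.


accuracy - evasion = 100 - 6 = 94
Apply floor: max(94, 5) = 94
Hit chance = 94%

94%


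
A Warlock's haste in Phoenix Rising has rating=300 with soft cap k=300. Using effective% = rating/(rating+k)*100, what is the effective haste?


effective% = rating / (rating + k) * 100
= 300 / (300 + 300) * 100
= 300 / 600 * 100
= 0.5 * 100
= 50.00%

50.00%


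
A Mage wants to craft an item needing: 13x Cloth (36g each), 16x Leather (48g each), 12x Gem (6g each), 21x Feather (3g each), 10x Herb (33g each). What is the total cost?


Cost breakdown:
  Cloth: 13 * 36 = 468
  Leather: 16 * 48 = 768
  Gem: 12 * 6 = 72
  Feather: 21 * 3 = 63
  Herb: 10 * 33 = 330
Total = 468 + 768 + 72 + 63 + 330 = 1701

1701 gold


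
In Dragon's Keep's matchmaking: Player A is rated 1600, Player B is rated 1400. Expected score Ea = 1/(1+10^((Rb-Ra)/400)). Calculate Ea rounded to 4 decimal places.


Elo expected score: Ea = 1/(1 + 10^((Rb-Ra)/400))
Rb - Ra = 1400 - 1600 = -200
(Rb-Ra)/400 = -200/400 = -0.5
10^-0.5 = 0.316228
Ea = 1/(1 + 0.316228) = 1/1.316228 = 0.7597

0.7597


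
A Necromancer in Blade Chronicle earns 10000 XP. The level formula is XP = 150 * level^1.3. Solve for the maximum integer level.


XP = 150 * level^1.3, so level = (XP / 150)^(1/1.3)
= (10000 / 150)^(1/1.3)
= 66.6667^0.7692
= 25.2934
Floor: level = 25

level 25


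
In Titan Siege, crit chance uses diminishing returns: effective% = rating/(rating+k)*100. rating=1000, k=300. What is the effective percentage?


effective% = rating / (rating + k) * 100
= 1000 / (1000 + 300) * 100
= 1000 / 1300 * 100
= 0.769231 * 100
= 76.92%

76.92%


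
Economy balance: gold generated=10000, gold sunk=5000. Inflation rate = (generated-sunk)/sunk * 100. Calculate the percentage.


Net gold = 10000 - 5000 = 5000
Inflation rate = net / sunk * 100 = 5000 / 5000 * 100
= 1.0 * 100
= 100.00%

100.00%


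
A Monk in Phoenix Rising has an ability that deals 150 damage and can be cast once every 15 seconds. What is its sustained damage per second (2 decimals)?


DPS = damage / cooldown
= 150 / 15
= 10.00

10.00 DPS


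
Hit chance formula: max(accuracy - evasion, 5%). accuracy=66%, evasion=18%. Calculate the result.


accuracy - evasion = 66 - 18 = 48
Apply floor: max(48, 5) = 48
Hit chance = 48%

48%


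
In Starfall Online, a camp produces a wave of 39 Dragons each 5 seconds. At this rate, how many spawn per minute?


Spawns per minute = count * (60 / interval)
= 39 * (60 / 5)
= 39 * 12.0
= 468.0

468.0 per minute


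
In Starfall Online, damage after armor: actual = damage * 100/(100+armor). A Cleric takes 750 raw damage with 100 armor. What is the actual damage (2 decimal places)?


actual = 750 * 100 / (100 + 100)
= 750 * 100 / 200
= 75000 / 200
= 375.00

375.00 damage


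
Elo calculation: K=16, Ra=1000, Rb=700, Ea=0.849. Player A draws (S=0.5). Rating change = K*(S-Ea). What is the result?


Elo update: delta = K * (S - Ea), where S = 0.5 (draws)
S - Ea = 0.5 - 0.849 = -0.349
Rating change = 16 * -0.349
= -5.58

-5.58 rating points


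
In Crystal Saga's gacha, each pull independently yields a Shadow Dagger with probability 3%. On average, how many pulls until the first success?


Expected pulls for a geometric distribution = 1/p = 100 / rate%
= 100 / 3
= 33.33

33.33 pulls


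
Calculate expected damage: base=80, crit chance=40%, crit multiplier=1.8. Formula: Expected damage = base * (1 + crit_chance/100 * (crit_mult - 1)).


E[dmg] = base * (1 + crit_chance * (crit_mult - 1))
cc as decimal = 40/100 = 0.4
cm - 1 = 1.8 - 1 = 0.8
Bonus factor = 0.4 * 0.8 = 0.32
Total multiplier = 1 + 0.32 = 1.32
Expected damage = 80 * 1.32 = 105.60

105.60 damage


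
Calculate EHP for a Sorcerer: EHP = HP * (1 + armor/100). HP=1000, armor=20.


EHP = 1000 * (1 + 20/100)
= 1000 * (1 + 0.2)
= 1000 * 1.2
= 1200.0

1200.0 EHP


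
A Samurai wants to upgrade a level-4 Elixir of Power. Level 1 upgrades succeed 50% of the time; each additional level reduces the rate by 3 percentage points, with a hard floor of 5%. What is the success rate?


raw_rate = 50 - 3 * (4 - 1)
= 50 - 3 * 3
= 50 - 9
= 41
Apply floor: max(41, 5) = 41%

41%


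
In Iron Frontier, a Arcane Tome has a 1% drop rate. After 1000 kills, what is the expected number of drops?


Expected drops = kills * (drop_rate / 100)
= 1000 * (1 / 100)
= 1000 * 0.01
= 10.0

10.0 drops


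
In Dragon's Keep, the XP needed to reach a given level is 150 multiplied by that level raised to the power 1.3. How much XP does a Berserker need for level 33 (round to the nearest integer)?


XP = 150 * level^1.3
Substitute level = 33:
XP = 150 * 33^1.3
= 150 * 94.2037
= 14131

14131 XP


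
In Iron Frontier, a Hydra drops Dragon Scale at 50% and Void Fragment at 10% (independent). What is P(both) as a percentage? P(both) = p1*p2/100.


For independent events, P(both) = P(A) * P(B)
= 50% * 10%
= 500 / 100 %
= 5.0%

5.0%


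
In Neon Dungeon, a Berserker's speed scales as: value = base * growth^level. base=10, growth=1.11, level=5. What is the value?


value = base * growth^level
= 10 * 1.11^5
= 10 * 1.685058
= 16.85

16.85 speed


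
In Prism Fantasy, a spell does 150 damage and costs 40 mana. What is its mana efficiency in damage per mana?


Efficiency = damage / mana
= 150 / 40
= 3.75

3.75 dmg/mana


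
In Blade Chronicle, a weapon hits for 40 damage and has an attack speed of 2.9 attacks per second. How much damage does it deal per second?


DPS = damage * attack_speed
= 40 * 2.9
= 116.0

116.0 DPS


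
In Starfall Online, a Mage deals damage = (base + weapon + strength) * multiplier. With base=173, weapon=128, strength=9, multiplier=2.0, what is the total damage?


Sum base + weapon + str = 173 + 128 + 9 = 310
Multiply by 2.0:
310 * 2.0 = 620.0

620.0 damage


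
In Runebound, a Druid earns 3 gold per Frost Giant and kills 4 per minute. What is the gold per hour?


Gold per minute = 3 * 4 = 12
Gold per hour = 12 * 60 = 720

720 gold/hour


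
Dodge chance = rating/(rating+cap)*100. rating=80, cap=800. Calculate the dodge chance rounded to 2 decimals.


dodge% = 80 / (80 + 800) * 100
= 80 / 880 * 100
= 0.090909 * 100
= 9.09%

9.09%


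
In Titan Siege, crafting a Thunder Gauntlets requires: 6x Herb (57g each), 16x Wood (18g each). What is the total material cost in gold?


Cost breakdown:
  Herb: 6 * 57 = 342
  Wood: 16 * 18 = 288
Total = 342 + 288 = 630

630 gold


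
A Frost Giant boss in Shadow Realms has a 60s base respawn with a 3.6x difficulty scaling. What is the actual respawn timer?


Respawn time = base * multiplier
= 60 * 3.6
= 216.0 seconds

216.0 seconds


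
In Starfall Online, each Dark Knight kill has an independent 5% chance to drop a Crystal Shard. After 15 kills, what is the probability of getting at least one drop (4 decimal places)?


P(at least one) = 1 - P(none) = 1 - (1-p)^n
p = 5/100 = 0.05
1 - p = 0.95
(1 - p)^15 = 0.95^15 = 0.463291
P(at least one) = 1 - 0.463291 = 0.5367

0.5367


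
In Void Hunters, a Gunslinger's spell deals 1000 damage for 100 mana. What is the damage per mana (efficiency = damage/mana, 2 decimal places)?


Efficiency = damage / mana
= 1000 / 100
= 10.00

10.00 dmg/mana


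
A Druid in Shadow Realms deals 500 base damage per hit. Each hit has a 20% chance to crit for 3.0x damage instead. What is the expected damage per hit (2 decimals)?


E[dmg] = base * (1 + crit_chance * (crit_mult - 1))
cc as decimal = 20/100 = 0.2
cm - 1 = 3.0 - 1 = 2.0
Bonus factor = 0.2 * 2.0 = 0.4
Total multiplier = 1 + 0.4 = 1.4
Expected damage = 500 * 1.4 = 700.00

700.00 damage


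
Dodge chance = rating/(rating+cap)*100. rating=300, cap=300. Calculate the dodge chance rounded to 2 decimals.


dodge% = 300 / (300 + 300) * 100
= 300 / 600 * 100
= 0.5 * 100
= 50.00%

50.00%


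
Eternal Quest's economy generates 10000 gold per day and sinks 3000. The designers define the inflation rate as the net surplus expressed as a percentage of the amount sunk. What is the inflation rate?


Net gold = 10000 - 3000 = 7000
Inflation rate = net / sunk * 100 = 7000 / 3000 * 100
= 2.333333 * 100
= 233.33%

233.33%


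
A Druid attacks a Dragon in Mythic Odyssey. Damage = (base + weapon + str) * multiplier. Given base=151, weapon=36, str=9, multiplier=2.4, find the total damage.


Sum base + weapon + str = 151 + 36 + 9 = 196
Multiply by 2.4:
196 * 2.4 = 470.4

470.4 damage


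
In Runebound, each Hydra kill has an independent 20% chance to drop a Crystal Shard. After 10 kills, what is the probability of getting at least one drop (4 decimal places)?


P(at least one) = 1 - P(none) = 1 - (1-p)^n
p = 20/100 = 0.2
1 - p = 0.8
(1 - p)^10 = 0.8^10 = 0.107374
P(at least one) = 1 - 0.107374 = 0.8926

0.8926


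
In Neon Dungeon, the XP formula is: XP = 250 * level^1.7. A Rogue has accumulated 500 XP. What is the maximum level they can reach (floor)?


XP = 250 * level^1.7, so level = (XP / 250)^(1/1.7)
= (500 / 250)^(1/1.7)
= 2.0^0.5882
= 1.5034
Floor: level = 1

level 1


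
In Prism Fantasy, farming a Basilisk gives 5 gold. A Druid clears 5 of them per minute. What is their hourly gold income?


Gold per minute = 5 * 5 = 25
Gold per hour = 25 * 60 = 1500

1500 gold/hour


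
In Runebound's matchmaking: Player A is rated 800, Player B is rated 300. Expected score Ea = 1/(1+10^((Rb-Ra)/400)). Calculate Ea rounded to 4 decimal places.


Elo expected score: Ea = 1/(1 + 10^((Rb-Ra)/400))
Rb - Ra = 300 - 800 = -500
(Rb-Ra)/400 = -500/400 = -1.25
10^-1.25 = 0.056234
Ea = 1/(1 + 0.056234) = 1/1.056234 = 0.9468

0.9468


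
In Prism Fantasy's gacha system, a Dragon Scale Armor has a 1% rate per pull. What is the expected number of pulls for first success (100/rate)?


Expected pulls for a geometric distribution = 1/p = 100 / rate%
= 100 / 1
= 100.0

100.0 pulls


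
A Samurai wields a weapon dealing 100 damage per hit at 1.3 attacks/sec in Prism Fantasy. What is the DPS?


DPS = damage * attack_speed
= 100 * 1.3
= 130.0

130.0 DPS


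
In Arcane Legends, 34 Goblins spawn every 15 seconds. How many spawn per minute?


Spawns per minute = count * (60 / interval)
= 34 * (60 / 15)
= 34 * 4.0
= 136.0

136.0 per minute


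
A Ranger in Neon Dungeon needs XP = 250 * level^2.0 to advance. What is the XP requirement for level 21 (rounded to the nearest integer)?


XP = 250 * level^2.0
Substitute level = 21:
XP = 250 * 21^2.0
= 250 * 441.0
= 110250

110250 XP


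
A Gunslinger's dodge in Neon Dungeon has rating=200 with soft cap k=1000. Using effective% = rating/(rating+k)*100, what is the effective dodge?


effective% = rating / (rating + k) * 100
= 200 / (200 + 1000) * 100
= 200 / 1200 * 100
= 0.166667 * 100
= 16.67%

16.67%


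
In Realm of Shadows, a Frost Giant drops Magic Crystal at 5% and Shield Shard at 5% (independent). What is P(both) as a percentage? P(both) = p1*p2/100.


For independent events, P(both) = P(A) * P(B)
= 5% * 5%
= 25 / 100 %
= 0.25%

0.25%


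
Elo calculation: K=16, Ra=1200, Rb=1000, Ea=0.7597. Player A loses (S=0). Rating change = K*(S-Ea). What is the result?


Elo update: delta = K * (S - Ea), where S = 0 (loses)
S - Ea = 0 - 0.7597 = -0.7597
Rating change = 16 * -0.7597
= -12.16

-12.16 rating points


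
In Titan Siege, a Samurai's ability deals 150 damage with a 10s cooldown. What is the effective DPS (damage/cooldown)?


DPS = damage / cooldown
= 150 / 10
= 15.00

15.00 DPS


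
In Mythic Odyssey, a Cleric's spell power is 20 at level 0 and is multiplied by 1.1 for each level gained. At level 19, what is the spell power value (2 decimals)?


value = base * growth^level
= 20 * 1.1^19
= 20 * 6.115909
= 122.32

122.32 spell power


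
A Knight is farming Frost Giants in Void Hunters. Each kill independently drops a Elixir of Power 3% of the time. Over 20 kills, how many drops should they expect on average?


Expected drops = kills * (drop_rate / 100)
= 20 * (3 / 100)
= 20 * 0.03
= 0.6

0.6 drops


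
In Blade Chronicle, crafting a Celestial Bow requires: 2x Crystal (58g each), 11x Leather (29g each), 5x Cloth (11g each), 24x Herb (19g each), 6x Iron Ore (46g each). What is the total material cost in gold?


Cost breakdown:
  Crystal: 2 * 58 = 116
  Leather: 11 * 29 = 319
  Cloth: 5 * 11 = 55
  Herb: 24 * 19 = 456
  Iron Ore: 6 * 46 = 276
Total = 116 + 319 + 55 + 456 + 276 = 1222

1222 gold


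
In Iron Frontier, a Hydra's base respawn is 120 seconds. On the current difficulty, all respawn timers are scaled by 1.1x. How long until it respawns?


Respawn time = base * multiplier
= 120 * 1.1
= 132.0 seconds

132.0 seconds


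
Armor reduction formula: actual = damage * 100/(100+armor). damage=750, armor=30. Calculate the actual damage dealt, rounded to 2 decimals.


actual = 750 * 100 / (100 + 30)
= 750 * 100 / 130
= 75000 / 130
= 576.92

576.92 damage


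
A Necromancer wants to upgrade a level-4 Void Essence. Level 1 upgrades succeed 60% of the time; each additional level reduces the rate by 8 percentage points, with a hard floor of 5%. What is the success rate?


raw_rate = 60 - 8 * (4 - 1)
= 60 - 8 * 3
= 60 - 24
= 36
Apply floor: max(36, 5) = 36%

36%


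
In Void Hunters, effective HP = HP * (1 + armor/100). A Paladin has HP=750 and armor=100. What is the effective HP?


EHP = 750 * (1 + 100/100)
= 750 * (1 + 1.0)
= 750 * 2.0
= 1500.0

1500.0 EHP


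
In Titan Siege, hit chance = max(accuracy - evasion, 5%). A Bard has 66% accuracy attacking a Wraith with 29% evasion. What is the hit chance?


accuracy - evasion = 66 - 29 = 37
Apply floor: max(37, 5) = 37
Hit chance = 37%

37%


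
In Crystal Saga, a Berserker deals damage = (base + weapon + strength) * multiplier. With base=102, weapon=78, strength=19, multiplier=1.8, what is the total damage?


Sum base + weapon + str = 102 + 78 + 19 = 199
Multiply by 1.8:
199 * 1.8 = 358.2

358.2 damage


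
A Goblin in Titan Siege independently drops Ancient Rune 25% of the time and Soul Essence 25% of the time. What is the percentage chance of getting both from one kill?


For independent events, P(both) = P(A) * P(B)
= 25% * 25%
= 625 / 100 %
= 6.25%

6.25%


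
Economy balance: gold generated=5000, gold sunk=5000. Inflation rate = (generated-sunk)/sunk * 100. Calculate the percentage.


Net gold = 5000 - 5000 = 0
Inflation rate = net / sunk * 100 = 0 / 5000 * 100
= 0.0 * 100
= 0.00%

0.00%


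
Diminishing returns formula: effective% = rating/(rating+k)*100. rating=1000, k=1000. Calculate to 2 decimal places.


effective% = rating / (rating + k) * 100
= 1000 / (1000 + 1000) * 100
= 1000 / 2000 * 100
= 0.5 * 100
= 50.00%

50.00%


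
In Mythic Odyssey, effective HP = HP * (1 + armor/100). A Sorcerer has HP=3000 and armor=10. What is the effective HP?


EHP = 3000 * (1 + 10/100)
= 3000 * (1 + 0.1)
= 3000 * 1.1
= 3300.0

3300.0 EHP


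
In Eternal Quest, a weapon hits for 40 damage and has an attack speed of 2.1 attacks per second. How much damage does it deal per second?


DPS = damage * attack_speed
= 40 * 2.1
= 84.0

84.0 DPS


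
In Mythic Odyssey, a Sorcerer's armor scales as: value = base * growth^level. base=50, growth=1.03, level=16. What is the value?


value = base * growth^level
= 50 * 1.03^16
= 50 * 1.604706
= 80.24

80.24 armor


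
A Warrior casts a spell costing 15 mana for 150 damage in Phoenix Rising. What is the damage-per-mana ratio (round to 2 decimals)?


Efficiency = damage / mana
= 150 / 15
= 10.00

10.00 dmg/mana


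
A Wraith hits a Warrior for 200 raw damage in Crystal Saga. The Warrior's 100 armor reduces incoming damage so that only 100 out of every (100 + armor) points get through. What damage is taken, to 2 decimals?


actual = 200 * 100 / (100 + 100)
= 200 * 100 / 200
= 20000 / 200
= 100.00

100.00 damage


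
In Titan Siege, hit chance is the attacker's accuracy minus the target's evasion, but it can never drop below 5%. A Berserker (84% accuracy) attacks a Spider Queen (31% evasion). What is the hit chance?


accuracy - evasion = 84 - 31 = 53
Apply floor: max(53, 5) = 53
Hit chance = 53%

53%


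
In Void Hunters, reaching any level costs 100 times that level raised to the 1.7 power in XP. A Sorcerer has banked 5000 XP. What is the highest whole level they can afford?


XP = 100 * level^1.7, so level = (XP / 100)^(1/1.7)
= (5000 / 100)^(1/1.7)
= 50.0^0.5882
= 9.9861
Floor: level = 9

level 9


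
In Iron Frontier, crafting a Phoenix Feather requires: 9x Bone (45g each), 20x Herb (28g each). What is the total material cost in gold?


Cost breakdown:
  Bone: 9 * 45 = 405
  Herb: 20 * 28 = 560
Total = 405 + 560 = 965

965 gold


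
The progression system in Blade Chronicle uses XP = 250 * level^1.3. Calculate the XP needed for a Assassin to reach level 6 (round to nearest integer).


XP = 250 * level^1.3
Substitute level = 6:
XP = 250 * 6^1.3
= 250 * 10.2706
= 2568

2568 XP


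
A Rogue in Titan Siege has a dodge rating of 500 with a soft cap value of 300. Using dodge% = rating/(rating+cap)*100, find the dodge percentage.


dodge% = 500 / (500 + 300) * 100
= 500 / 800 * 100
= 0.625 * 100
= 62.50%

62.50%


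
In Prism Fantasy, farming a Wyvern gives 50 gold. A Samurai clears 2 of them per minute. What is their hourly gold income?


Gold per minute = 50 * 2 = 100
Gold per hour = 100 * 60 = 6000

6000 gold/hour


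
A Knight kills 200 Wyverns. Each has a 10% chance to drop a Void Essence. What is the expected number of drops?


Expected drops = kills * (drop_rate / 100)
= 200 * (10 / 100)
= 200 * 0.1
= 20.0

20.0 drops


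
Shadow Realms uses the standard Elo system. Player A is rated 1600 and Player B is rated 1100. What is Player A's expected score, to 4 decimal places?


Elo expected score: Ea = 1/(1 + 10^((Rb-Ra)/400))
Rb - Ra = 1100 - 1600 = -500
(Rb-Ra)/400 = -500/400 = -1.25
10^-1.25 = 0.056234
Ea = 1/(1 + 0.056234) = 1/1.056234 = 0.9468

0.9468


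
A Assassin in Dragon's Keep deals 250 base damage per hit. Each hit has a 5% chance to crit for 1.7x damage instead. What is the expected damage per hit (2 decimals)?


E[dmg] = base * (1 + crit_chance * (crit_mult - 1))
cc as decimal = 5/100 = 0.05
cm - 1 = 1.7 - 1 = 0.7
Bonus factor = 0.05 * 0.7 = 0.035
Total multiplier = 1 + 0.035 = 1.035
Expected damage = 250 * 1.035 = 258.75

258.75 damage


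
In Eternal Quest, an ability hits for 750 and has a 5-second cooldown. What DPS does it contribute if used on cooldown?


DPS = damage / cooldown
= 750 / 5
= 150.00

150.00 DPS


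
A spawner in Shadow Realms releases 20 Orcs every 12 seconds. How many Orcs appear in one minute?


Spawns per minute = count * (60 / interval)
= 20 * (60 / 12)
= 20 * 5.0
= 100.0

100.0 per minute


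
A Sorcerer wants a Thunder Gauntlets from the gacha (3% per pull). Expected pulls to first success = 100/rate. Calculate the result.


Expected pulls for a geometric distribution = 1/p = 100 / rate%
= 100 / 3
= 33.33

33.33 pulls


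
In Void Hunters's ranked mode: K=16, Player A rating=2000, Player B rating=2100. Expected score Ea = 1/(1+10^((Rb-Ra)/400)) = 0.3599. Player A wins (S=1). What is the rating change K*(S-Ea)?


Elo update: delta = K * (S - Ea), where S = 1 (wins)
S - Ea = 1 - 0.3599 = 0.6401
Rating change = 16 * 0.6401
= 10.24

10.24 rating points


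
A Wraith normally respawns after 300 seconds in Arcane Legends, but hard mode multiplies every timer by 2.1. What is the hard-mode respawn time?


Respawn time = base * multiplier
= 300 * 2.1
= 630.0 seconds

630.0 seconds


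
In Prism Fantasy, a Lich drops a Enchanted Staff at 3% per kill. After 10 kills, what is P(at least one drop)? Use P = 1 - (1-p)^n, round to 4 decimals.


P(at least one) = 1 - P(none) = 1 - (1-p)^n
p = 3/100 = 0.03
1 - p = 0.97
(1 - p)^10 = 0.97^10 = 0.737424
P(at least one) = 1 - 0.737424 = 0.2626

0.2626


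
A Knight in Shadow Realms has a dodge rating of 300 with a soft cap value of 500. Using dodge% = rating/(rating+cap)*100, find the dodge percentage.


dodge% = 300 / (300 + 500) * 100
= 300 / 800 * 100
= 0.375 * 100
= 37.50%

37.50%


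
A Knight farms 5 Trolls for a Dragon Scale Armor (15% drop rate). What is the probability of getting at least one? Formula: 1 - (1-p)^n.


P(at least one) = 1 - P(none) = 1 - (1-p)^n
p = 15/100 = 0.15
1 - p = 0.85
(1 - p)^5 = 0.85^5 = 0.443705
P(at least one) = 1 - 0.443705 = 0.5563

0.5563


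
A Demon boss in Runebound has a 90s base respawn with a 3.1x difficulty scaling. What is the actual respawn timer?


Respawn time = base * multiplier
= 90 * 3.1
= 279.0 seconds

279.0 seconds


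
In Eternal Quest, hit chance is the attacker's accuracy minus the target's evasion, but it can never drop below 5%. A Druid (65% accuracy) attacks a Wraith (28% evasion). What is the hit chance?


accuracy - evasion = 65 - 28 = 37
Apply floor: max(37, 5) = 37
Hit chance = 37%

37%


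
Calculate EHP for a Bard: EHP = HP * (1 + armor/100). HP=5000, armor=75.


EHP = 5000 * (1 + 75/100)
= 5000 * (1 + 0.75)
= 5000 * 1.75
= 8750.0

8750.0 EHP


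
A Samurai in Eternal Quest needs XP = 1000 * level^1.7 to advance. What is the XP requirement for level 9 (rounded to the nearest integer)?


XP = 1000 * level^1.7
Substitute level = 9:
XP = 1000 * 9^1.7
= 1000 * 41.8998
= 41900

41900 XP


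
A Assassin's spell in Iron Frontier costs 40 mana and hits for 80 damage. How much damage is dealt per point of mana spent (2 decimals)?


Efficiency = damage / mana
= 80 / 40
= 2.00

2.00 dmg/mana


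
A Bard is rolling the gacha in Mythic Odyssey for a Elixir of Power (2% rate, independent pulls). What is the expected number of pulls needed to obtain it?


Expected pulls for a geometric distribution = 1/p = 100 / rate%
= 100 / 2
= 50.0

50.0 pulls


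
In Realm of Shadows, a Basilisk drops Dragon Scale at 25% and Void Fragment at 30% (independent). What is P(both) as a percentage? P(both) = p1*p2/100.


For independent events, P(both) = P(A) * P(B)
= 25% * 30%
= 750 / 100 %
= 7.5%

7.5%


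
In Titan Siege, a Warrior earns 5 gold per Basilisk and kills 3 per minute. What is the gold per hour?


Gold per minute = 5 * 3 = 15
Gold per hour = 15 * 60 = 900

900 gold/hour


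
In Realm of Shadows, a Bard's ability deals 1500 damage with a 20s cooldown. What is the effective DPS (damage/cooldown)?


DPS = damage / cooldown
= 1500 / 20
= 75.00

75.00 DPS


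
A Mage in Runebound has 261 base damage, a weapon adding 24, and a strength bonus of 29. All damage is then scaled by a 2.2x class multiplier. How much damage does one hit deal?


Sum base + weapon + str = 261 + 24 + 29 = 314
Multiply by 2.2:
314 * 2.2 = 690.8

690.8 damage


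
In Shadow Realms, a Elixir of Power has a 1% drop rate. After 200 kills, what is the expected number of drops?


Expected drops = kills * (drop_rate / 100)
= 200 * (1 / 100)
= 200 * 0.01
= 2.0

2.0 drops


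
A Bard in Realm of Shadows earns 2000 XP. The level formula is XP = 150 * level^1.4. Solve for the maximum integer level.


XP = 150 * level^1.4, so level = (XP / 150)^(1/1.4)
= (2000 / 150)^(1/1.4)
= 13.3333^0.7143
= 6.361
Floor: level = 6

level 6


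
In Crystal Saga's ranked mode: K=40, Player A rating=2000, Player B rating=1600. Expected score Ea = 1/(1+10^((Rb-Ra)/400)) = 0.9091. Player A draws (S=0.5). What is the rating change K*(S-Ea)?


Elo update: delta = K * (S - Ea), where S = 0.5 (draws)
S - Ea = 0.5 - 0.9091 = -0.4091
Rating change = 40 * -0.4091
= -16.36

-16.36 rating points


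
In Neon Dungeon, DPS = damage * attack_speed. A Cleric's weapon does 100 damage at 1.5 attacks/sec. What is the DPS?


DPS = damage * attack_speed
= 100 * 1.5
= 150.0

150.0 DPS


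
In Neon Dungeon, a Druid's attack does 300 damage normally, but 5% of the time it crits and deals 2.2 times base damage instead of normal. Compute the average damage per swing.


E[dmg] = base * (1 + crit_chance * (crit_mult - 1))
cc as decimal = 5/100 = 0.05
cm - 1 = 2.2 - 1 = 1.2
Bonus factor = 0.05 * 1.2 = 0.06
Total multiplier = 1 + 0.06 = 1.06
Expected damage = 300 * 1.06 = 318.00

318.00 damage


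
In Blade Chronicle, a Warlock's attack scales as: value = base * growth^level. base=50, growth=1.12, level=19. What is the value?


value = base * growth^level
= 50 * 1.12^19
= 50 * 8.612762
= 430.64

430.64 attack


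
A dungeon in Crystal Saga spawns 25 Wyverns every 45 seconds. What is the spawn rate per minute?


Spawns per minute = count * (60 / interval)
= 25 * (60 / 45)
= 25 * 1.3333
= 33.33

33.33 per minute


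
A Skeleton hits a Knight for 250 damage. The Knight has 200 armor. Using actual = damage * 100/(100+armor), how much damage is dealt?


actual = 250 * 100 / (100 + 200)
= 250 * 100 / 300
= 25000 / 300
= 83.33

83.33 damage


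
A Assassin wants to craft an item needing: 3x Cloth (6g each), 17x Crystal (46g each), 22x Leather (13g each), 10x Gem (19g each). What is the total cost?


Cost breakdown:
  Cloth: 3 * 6 = 18
  Crystal: 17 * 46 = 782
  Leather: 22 * 13 = 286
  Gem: 10 * 19 = 190
Total = 18 + 782 + 286 + 190 = 1276

1276 gold


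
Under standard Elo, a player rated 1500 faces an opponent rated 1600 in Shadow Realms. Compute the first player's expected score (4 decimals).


Elo expected score: Ea = 1/(1 + 10^((Rb-Ra)/400))
Rb - Ra = 1600 - 1500 = 100
(Rb-Ra)/400 = 100/400 = 0.25
10^0.25 = 1.778279
Ea = 1/(1 + 1.778279) = 1/2.778279 = 0.3599

0.3599
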